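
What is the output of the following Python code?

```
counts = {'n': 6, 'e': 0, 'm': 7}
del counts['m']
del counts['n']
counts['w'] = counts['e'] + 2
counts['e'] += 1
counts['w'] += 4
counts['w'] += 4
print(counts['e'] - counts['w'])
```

del 'm' → {'n': 6, 'e': 0}
del 'n' → {'e': 0}
counts['w'] = counts['e']+2 = 2 → {'e': 0, 'w': 2}
counts['e'] = 0+1 = 1 → {'e': 1, 'w': 2}
counts['w'] = 2+4 = 6 → {'e': 1, 'w': 6}
counts['w'] = 6+4 = 10 → {'e': 1, 'w': 10}
counts['e']-counts['w'] = 1-10 = -9

-9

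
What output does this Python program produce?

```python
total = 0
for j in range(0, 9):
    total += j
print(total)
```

36

j=0: total = 0+0 = 0
j=1: total = 0+1 = 1
j=2: total = 1+2 = 3
j=3: total = 3+3 = 6
j=4: total = 6+4 = 10
j=5: total = 10+5 = 15
j=6: total = 15+6 = 21
j=7: total = 21+7 = 28
j=8: total = 28+8 = 36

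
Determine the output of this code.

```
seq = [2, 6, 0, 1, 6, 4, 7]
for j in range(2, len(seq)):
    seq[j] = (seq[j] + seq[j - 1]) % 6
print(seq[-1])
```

0

j=2: seq[2] = (0+6)%6 = 0 → [2, 6, 0, 1, 6, 4, 7]
j=3: seq[3] = (1+0)%6 = 1 → [2, 6, 0, 1, 6, 4, 7]
j=4: seq[4] = (6+1)%6 = 1 → [2, 6, 0, 1, 1, 4, 7]
j=5: seq[5] = (4+1)%6 = 5 → [2, 6, 0, 1, 1, 5, 7]
j=6: seq[6] = (7+5)%6 = 0 → [2, 6, 0, 1, 1, 5, 0]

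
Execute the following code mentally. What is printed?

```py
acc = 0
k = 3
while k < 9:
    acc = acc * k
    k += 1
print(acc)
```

k=3: acc = 0*3 = 0
k=4: acc = 0*4 = 0
k=5: acc = 0*5 = 0
k=6: acc = 0*6 = 0
k=7: acc = 0*7 = 0
k=8: acc = 0*8 = 0

0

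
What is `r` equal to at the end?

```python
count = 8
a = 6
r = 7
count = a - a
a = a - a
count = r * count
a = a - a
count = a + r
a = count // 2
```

7

count = 6-6 = 0
a = 6-6 = 0
count = 7*0 = 0
a = 0-0 = 0
count = 0+7 = 7
a = 7//2 = 3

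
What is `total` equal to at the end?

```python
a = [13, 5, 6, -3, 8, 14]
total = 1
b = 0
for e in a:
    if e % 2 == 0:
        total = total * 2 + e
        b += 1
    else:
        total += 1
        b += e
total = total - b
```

64

e=13: not even, total = 1+1 = 2; b=13
e=5: not even, total = 2+1 = 3; b=18
e=6: even, total = 3*2+6 = 12; b=19
e=-3: not even, total = 12+1 = 13; b=16
e=8: even, total = 13*2+8 = 34; b=17
e=14: even, total = 34*2+14 = 82; b=18
total-b = 82-18 = 64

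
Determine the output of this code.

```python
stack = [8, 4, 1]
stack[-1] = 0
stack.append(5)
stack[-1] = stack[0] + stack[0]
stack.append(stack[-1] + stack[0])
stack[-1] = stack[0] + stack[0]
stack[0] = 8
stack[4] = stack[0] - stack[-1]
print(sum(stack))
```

stack[-1] = 0 → [8, 4, 0]
append 5 → [8, 4, 0, 5]
stack[-1] = stack[0]+stack[0] = 8+8 = 16 → [8, 4, 0, 16]
append stack[-1]+stack[0] = 16+8 = 24 → [8, 4, 0, 16, 24]
stack[-1] = stack[0]+stack[0] = 8+8 = 16 → [8, 4, 0, 16, 16]
stack[0] = 8 → [8, 4, 0, 16, 16]
stack[4] = stack[0]-stack[-1] = 8-16 = -8 → [8, 4, 0, 16, -8]
sum = 20

20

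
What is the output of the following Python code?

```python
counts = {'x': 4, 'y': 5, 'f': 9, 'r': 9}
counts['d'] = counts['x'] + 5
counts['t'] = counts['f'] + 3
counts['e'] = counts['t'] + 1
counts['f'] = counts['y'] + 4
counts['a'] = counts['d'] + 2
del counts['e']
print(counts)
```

{'x': 4, 'y': 5, 'f': 9, 'r': 9, 'd': 9, 't': 12, 'a': 11}

counts['d'] = counts['x']+5 = 9 → {'x': 4, 'y': 5, 'f': 9, 'r': 9, 'd': 9}
counts['t'] = counts['f']+3 = 12 → {'x': 4, 'y': 5, 'f': 9, 'r': 9, 'd': 9, 't': 12}
counts['e'] = counts['t']+1 = 13 → {'x': 4, 'y': 5, 'f': 9, 'r': 9, 'd': 9, 't': 12, 'e': 13}
counts['f'] = counts['y']+4 = 9 → {'x': 4, 'y': 5, 'f': 9, 'r': 9, 'd': 9, 't': 12, 'e': 13}
counts['a'] = counts['d']+2 = 11 → {'x': 4, 'y': 5, 'f': 9, 'r': 9, 'd': 9, 't': 12, 'e': 13, 'a': 11}
del 'e' → {'x': 4, 'y': 5, 'f': 9, 'r': 9, 'd': 9, 't': 12, 'a': 11}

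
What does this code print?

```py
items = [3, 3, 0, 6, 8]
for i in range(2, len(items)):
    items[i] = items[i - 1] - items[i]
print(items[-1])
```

i=2: items[2] = 3-0 = 3 → [3, 3, 3, 6, 8]
i=3: items[3] = 3-6 = -3 → [3, 3, 3, -3, 8]
i=4: items[4] = (-3)-8 = -11 → [3, 3, 3, -3, -11]

-11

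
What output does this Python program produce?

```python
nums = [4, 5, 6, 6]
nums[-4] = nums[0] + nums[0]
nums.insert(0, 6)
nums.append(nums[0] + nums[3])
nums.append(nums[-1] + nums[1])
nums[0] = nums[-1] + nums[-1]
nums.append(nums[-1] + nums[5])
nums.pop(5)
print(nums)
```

[40, 8, 5, 6, 6, 20, 32]

nums[-4] = nums[0]+nums[0] = 4+4 = 8 → [8, 5, 6, 6]
insert 6 at 0 → [6, 8, 5, 6, 6]
append nums[0]+nums[3] = 6+6 = 12 → [6, 8, 5, 6, 6, 12]
append nums[-1]+nums[1] = 12+8 = 20 → [6, 8, 5, 6, 6, 12, 20]
nums[0] = nums[-1]+nums[-1] = 20+20 = 40 → [40, 8, 5, 6, 6, 12, 20]
append nums[-1]+nums[5] = 20+12 = 32 → [40, 8, 5, 6, 6, 12, 20, 32]
pop(5) removes 12 → [40, 8, 5, 6, 6, 20, 32]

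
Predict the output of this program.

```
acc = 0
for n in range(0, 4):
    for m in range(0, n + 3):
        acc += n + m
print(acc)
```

n=0,m=0: acc = 0+0 = 0
n=0,m=1: acc = 0+1 = 1
n=0,m=2: acc = 1+2 = 3
n=1,m=0: acc = 3+1 = 4
n=1,m=1: acc = 4+2 = 6
n=1,m=2: acc = 6+3 = 9
n=1,m=3: acc = 9+4 = 13
n=2,m=0: acc = 13+2 = 15
n=2,m=1: acc = 15+3 = 18
n=2,m=2: acc = 18+4 = 22
n=2,m=3: acc = 22+5 = 27
n=2,m=4: acc = 27+6 = 33
n=3,m=0: acc = 33+3 = 36
n=3,m=1: acc = 36+4 = 40
n=3,m=2: acc = 40+5 = 45
n=3,m=3: acc = 45+6 = 51
n=3,m=4: acc = 51+7 = 58
n=3,m=5: acc = 58+8 = 66

66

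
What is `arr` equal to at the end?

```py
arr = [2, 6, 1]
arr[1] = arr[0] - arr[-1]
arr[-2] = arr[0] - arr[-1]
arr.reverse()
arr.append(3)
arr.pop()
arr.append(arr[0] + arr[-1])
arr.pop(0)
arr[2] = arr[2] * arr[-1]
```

[1, 2, 9]

arr[1] = arr[0]-arr[-1] = 2-1 = 1 → [2, 1, 1]
arr[-2] = arr[0]-arr[-1] = 2-1 = 1 → [2, 1, 1]
reverse → [1, 1, 2]
append 3 → [1, 1, 2, 3]
pop() removes 3 → [1, 1, 2]
append arr[0]+arr[-1] = 1+2 = 3 → [1, 1, 2, 3]
pop(0) removes 1 → [1, 2, 3]
arr[2] = arr[2]*arr[-1] = 3*3 = 9 → [1, 2, 9]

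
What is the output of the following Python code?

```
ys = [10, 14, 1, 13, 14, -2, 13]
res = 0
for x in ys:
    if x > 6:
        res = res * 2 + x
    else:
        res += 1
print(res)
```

375

x=10: >6, res = 0*2+10 = 10
x=14: >6, res = 10*2+14 = 34
x=1: not >6, res = 34+1 = 35
x=13: >6, res = 35*2+13 = 83
x=14: >6, res = 83*2+14 = 180
x=-2: not >6, res = 180+1 = 181
x=13: >6, res = 181*2+13 = 375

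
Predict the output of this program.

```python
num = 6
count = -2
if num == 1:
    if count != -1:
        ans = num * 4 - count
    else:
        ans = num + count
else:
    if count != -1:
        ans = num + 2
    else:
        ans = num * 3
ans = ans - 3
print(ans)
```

num=6, count=-2
num == 1 is False; count != -1 is True
→ ans = num + 2 = 8
ans = 8-3 = 5

5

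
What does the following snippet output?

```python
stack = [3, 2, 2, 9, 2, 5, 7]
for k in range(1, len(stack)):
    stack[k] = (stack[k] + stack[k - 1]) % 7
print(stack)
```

k=1: stack[1] = (2+3)%7 = 5 → [3, 5, 2, 9, 2, 5, 7]
k=2: stack[2] = (2+5)%7 = 0 → [3, 5, 0, 9, 2, 5, 7]
k=3: stack[3] = (9+0)%7 = 2 → [3, 5, 0, 2, 2, 5, 7]
k=4: stack[4] = (2+2)%7 = 4 → [3, 5, 0, 2, 4, 5, 7]
k=5: stack[5] = (5+4)%7 = 2 → [3, 5, 0, 2, 4, 2, 7]
k=6: stack[6] = (7+2)%7 = 2 → [3, 5, 0, 2, 4, 2, 2]

[3, 5, 0, 2, 4, 2, 2]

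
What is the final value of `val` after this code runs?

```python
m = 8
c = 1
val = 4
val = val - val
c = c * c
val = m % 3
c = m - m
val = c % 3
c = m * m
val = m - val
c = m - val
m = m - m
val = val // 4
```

val = 4-4 = 0
c = 1*1 = 1
val = 8%3 = 2
c = 8-8 = 0
val = 0%3 = 0
c = 8*8 = 64
val = 8-0 = 8
c = 8-8 = 0
m = 8-8 = 0
val = 8//4 = 2

2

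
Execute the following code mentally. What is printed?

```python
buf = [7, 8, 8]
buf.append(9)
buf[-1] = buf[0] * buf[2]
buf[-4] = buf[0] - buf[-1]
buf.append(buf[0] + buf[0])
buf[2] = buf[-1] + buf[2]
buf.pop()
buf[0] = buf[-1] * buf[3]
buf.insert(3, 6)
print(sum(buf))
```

append 9 → [7, 8, 8, 9]
buf[-1] = buf[0]*buf[2] = 7*8 = 56 → [7, 8, 8, 56]
buf[-4] = buf[0]-buf[-1] = 7-56 = -49 → [-49, 8, 8, 56]
append buf[0]+buf[0] = (-49)+(-49) = -98 → [-49, 8, 8, 56, -98]
buf[2] = buf[-1]+buf[2] = (-98)+8 = -90 → [-49, 8, -90, 56, -98]
pop() removes -98 → [-49, 8, -90, 56]
buf[0] = buf[-1]*buf[3] = 56*56 = 3136 → [3136, 8, -90, 56]
insert 6 at 3 → [3136, 8, -90, 6, 56]
sum = 3116

3116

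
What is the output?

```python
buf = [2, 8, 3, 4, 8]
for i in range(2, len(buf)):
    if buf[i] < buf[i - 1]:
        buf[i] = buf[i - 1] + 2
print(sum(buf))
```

i=2: 3<8, buf[2] = 8+2 = 10 → [2, 8, 10, 4, 8]
i=3: 4<10, buf[3] = 10+2 = 12 → [2, 8, 10, 12, 8]
i=4: 8<12, buf[4] = 12+2 = 14 → [2, 8, 10, 12, 14]
sum = 46

46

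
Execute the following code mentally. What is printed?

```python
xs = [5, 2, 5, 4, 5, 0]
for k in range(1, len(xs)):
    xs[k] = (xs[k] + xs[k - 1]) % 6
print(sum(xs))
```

k=1: xs[1] = (2+5)%6 = 1 → [5, 1, 5, 4, 5, 0]
k=2: xs[2] = (5+1)%6 = 0 → [5, 1, 0, 4, 5, 0]
k=3: xs[3] = (4+0)%6 = 4 → [5, 1, 0, 4, 5, 0]
k=4: xs[4] = (5+4)%6 = 3 → [5, 1, 0, 4, 3, 0]
k=5: xs[5] = (0+3)%6 = 3 → [5, 1, 0, 4, 3, 3]
sum = 16

16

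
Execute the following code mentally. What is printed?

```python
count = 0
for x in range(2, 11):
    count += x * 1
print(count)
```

x=2: count = 0+2*1 = 2
x=3: count = 2+3*1 = 5
x=4: count = 5+4*1 = 9
x=5: count = 9+5*1 = 14
x=6: count = 14+6*1 = 20
x=7: count = 20+7*1 = 27
x=8: count = 27+8*1 = 35
x=9: count = 35+9*1 = 44
x=10: count = 44+10*1 = 54

54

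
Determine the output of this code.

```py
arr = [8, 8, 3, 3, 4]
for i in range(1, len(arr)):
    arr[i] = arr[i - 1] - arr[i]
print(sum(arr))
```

i=1: arr[1] = 8-8 = 0 → [8, 0, 3, 3, 4]
i=2: arr[2] = 0-3 = -3 → [8, 0, -3, 3, 4]
i=3: arr[3] = (-3)-3 = -6 → [8, 0, -3, -6, 4]
i=4: arr[4] = (-6)-4 = -10 → [8, 0, -3, -6, -10]
sum = -11

-11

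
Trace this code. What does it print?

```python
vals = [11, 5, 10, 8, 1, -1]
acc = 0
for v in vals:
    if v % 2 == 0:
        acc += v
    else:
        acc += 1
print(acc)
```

v=11: not even, acc = 0+1 = 1
v=5: not even, acc = 1+1 = 2
v=10: even, acc = 2+10 = 12
v=8: even, acc = 12+8 = 20
v=1: not even, acc = 20+1 = 21
v=-1: not even, acc = 21+1 = 22

22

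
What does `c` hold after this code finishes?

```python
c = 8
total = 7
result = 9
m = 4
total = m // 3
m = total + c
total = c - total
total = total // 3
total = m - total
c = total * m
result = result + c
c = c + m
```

72

total = 4//3 = 1
m = 1+8 = 9
total = 8-1 = 7
total = 7//3 = 2
total = 9-2 = 7
c = 7*9 = 63
result = 9+63 = 72
c = 63+9 = 72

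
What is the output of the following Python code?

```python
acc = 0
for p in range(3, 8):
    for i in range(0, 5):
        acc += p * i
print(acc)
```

p=3,i=0: acc = 0+0 = 0
p=3,i=1: acc = 0+3 = 3
p=3,i=2: acc = 3+6 = 9
p=3,i=3: acc = 9+9 = 18
p=3,i=4: acc = 18+12 = 30
p=4,i=0: acc = 30+0 = 30
p=4,i=1: acc = 30+4 = 34
p=4,i=2: acc = 34+8 = 42
p=4,i=3: acc = 42+12 = 54
p=4,i=4: acc = 54+16 = 70
p=5,i=0: acc = 70+0 = 70
p=5,i=1: acc = 70+5 = 75
p=5,i=2: acc = 75+10 = 85
p=5,i=3: acc = 85+15 = 100
p=5,i=4: acc = 100+20 = 120
p=6,i=0: acc = 120+0 = 120
p=6,i=1: acc = 120+6 = 126
p=6,i=2: acc = 126+12 = 138
p=6,i=3: acc = 138+18 = 156
p=6,i=4: acc = 156+24 = 180
p=7,i=0: acc = 180+0 = 180
p=7,i=1: acc = 180+7 = 187
p=7,i=2: acc = 187+14 = 201
p=7,i=3: acc = 201+21 = 222
p=7,i=4: acc = 222+28 = 250

250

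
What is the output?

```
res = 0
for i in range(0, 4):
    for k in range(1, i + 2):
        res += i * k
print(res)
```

i=0,k=1: res = 0+0 = 0
i=1,k=1: res = 0+1 = 1
i=1,k=2: res = 1+2 = 3
i=2,k=1: res = 3+2 = 5
i=2,k=2: res = 5+4 = 9
i=2,k=3: res = 9+6 = 15
i=3,k=1: res = 15+3 = 18
i=3,k=2: res = 18+6 = 24
i=3,k=3: res = 24+9 = 33
i=3,k=4: res = 33+12 = 45

45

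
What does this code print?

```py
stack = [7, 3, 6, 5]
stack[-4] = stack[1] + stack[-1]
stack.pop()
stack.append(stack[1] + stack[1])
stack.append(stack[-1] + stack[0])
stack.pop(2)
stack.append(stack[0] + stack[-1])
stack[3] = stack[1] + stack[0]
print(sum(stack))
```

50

stack[-4] = stack[1]+stack[-1] = 3+5 = 8 → [8, 3, 6, 5]
pop() removes 5 → [8, 3, 6]
append stack[1]+stack[1] = 3+3 = 6 → [8, 3, 6, 6]
append stack[-1]+stack[0] = 6+8 = 14 → [8, 3, 6, 6, 14]
pop(2) removes 6 → [8, 3, 6, 14]
append stack[0]+stack[-1] = 8+14 = 22 → [8, 3, 6, 14, 22]
stack[3] = stack[1]+stack[0] = 3+8 = 11 → [8, 3, 6, 11, 22]
sum = 50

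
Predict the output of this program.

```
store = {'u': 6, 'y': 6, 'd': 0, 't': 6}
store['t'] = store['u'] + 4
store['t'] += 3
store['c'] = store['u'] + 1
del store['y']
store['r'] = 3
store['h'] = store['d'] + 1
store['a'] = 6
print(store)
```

{'u': 6, 'd': 0, 't': 13, 'c': 7, 'r': 3, 'h': 1, 'a': 6}

store['t'] = store['u']+4 = 10 → {'u': 6, 'y': 6, 'd': 0, 't': 10}
store['t'] = 10+3 = 13 → {'u': 6, 'y': 6, 'd': 0, 't': 13}
store['c'] = store['u']+1 = 7 → {'u': 6, 'y': 6, 'd': 0, 't': 13, 'c': 7}
del 'y' → {'u': 6, 'd': 0, 't': 13, 'c': 7}
store['r'] = 3 → {'u': 6, 'd': 0, 't': 13, 'c': 7, 'r': 3}
store['h'] = store['d']+1 = 1 → {'u': 6, 'd': 0, 't': 13, 'c': 7, 'r': 3, 'h': 1}
store['a'] = 6 → {'u': 6, 'd': 0, 't': 13, 'c': 7, 'r': 3, 'h': 1, 'a': 6}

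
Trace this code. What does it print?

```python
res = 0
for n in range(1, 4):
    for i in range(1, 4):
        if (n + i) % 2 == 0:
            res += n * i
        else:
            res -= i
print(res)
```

n=1,i=1: even sum, res = 0+1 = 1
n=1,i=2: odd sum, res = 1-2 = -1
n=1,i=3: even sum, res = (-1)+3 = 2
n=2,i=1: odd sum, res = 2-1 = 1
n=2,i=2: even sum, res = 1+4 = 5
n=2,i=3: odd sum, res = 5-3 = 2
n=3,i=1: even sum, res = 2+3 = 5
n=3,i=2: odd sum, res = 5-2 = 3
n=3,i=3: even sum, res = 3+9 = 12

12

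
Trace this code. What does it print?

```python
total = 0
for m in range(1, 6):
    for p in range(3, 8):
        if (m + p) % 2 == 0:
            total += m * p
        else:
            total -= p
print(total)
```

135

m=1,p=3: even sum, total = 0+3 = 3
m=1,p=4: odd sum, total = 3-4 = -1
m=1,p=5: even sum, total = (-1)+5 = 4
m=1,p=6: odd sum, total = 4-6 = -2
m=1,p=7: even sum, total = (-2)+7 = 5
m=2,p=3: odd sum, total = 5-3 = 2
m=2,p=4: even sum, total = 2+8 = 10
m=2,p=5: odd sum, total = 10-5 = 5
m=2,p=6: even sum, total = 5+12 = 17
m=2,p=7: odd sum, total = 17-7 = 10
m=3,p=3: even sum, total = 10+9 = 19
m=3,p=4: odd sum, total = 19-4 = 15
m=3,p=5: even sum, total = 15+15 = 30
m=3,p=6: odd sum, total = 30-6 = 24
m=3,p=7: even sum, total = 24+21 = 45
m=4,p=3: odd sum, total = 45-3 = 42
m=4,p=4: even sum, total = 42+16 = 58
m=4,p=5: odd sum, total = 58-5 = 53
m=4,p=6: even sum, total = 53+24 = 77
m=4,p=7: odd sum, total = 77-7 = 70
m=5,p=3: even sum, total = 70+15 = 85
m=5,p=4: odd sum, total = 85-4 = 81
m=5,p=5: even sum, total = 81+25 = 106
m=5,p=6: odd sum, total = 106-6 = 100
m=5,p=7: even sum, total = 100+35 = 135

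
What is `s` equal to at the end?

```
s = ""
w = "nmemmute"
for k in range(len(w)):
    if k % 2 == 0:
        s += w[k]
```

k=0: add 'n' → 'n'
k=1: skip
k=2: add 'e' → 'ne'
k=3: skip
k=4: add 'm' → 'nem'
k=5: skip
k=6: add 't' → 'nemt'
k=7: skip

'nemt'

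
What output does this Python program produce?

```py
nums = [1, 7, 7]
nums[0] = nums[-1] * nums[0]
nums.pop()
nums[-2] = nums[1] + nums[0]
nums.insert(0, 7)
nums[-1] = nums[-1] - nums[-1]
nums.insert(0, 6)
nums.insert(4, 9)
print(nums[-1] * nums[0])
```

54

nums[0] = nums[-1]*nums[0] = 7*1 = 7 → [7, 7, 7]
pop() removes 7 → [7, 7]
nums[-2] = nums[1]+nums[0] = 7+7 = 14 → [14, 7]
insert 7 at 0 → [7, 14, 7]
nums[-1] = nums[-1]-nums[-1] = 7-7 = 0 → [7, 14, 0]
insert 6 at 0 → [6, 7, 14, 0]
insert 9 at 4 → [6, 7, 14, 0, 9]
nums[-1]*nums[0] = 9*6 = 54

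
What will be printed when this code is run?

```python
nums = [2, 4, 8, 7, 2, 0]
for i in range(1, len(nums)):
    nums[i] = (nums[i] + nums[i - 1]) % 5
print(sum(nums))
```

i=1: nums[1] = (4+2)%5 = 1 → [2, 1, 8, 7, 2, 0]
i=2: nums[2] = (8+1)%5 = 4 → [2, 1, 4, 7, 2, 0]
i=3: nums[3] = (7+4)%5 = 1 → [2, 1, 4, 1, 2, 0]
i=4: nums[4] = (2+1)%5 = 3 → [2, 1, 4, 1, 3, 0]
i=5: nums[5] = (0+3)%5 = 3 → [2, 1, 4, 1, 3, 3]
sum = 14

14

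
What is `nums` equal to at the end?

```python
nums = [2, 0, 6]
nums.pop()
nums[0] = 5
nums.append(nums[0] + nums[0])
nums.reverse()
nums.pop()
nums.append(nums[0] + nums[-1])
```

[10, 0, 10]

pop() removes 6 → [2, 0]
nums[0] = 5 → [5, 0]
append nums[0]+nums[0] = 5+5 = 10 → [5, 0, 10]
reverse → [10, 0, 5]
pop() removes 5 → [10, 0]
append nums[0]+nums[-1] = 10+0 = 10 → [10, 0, 10]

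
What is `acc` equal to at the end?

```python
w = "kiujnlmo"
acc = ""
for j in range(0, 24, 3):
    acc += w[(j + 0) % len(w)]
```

'kjminoul'

j=0: add w[0]='k' → 'k'
j=3: add w[3]='j' → 'kj'
j=6: add w[6]='m' → 'kjm'
j=9: add w[1]='i' → 'kjmi'
j=12: add w[4]='n' → 'kjmin'
j=15: add w[7]='o' → 'kjmino'
j=18: add w[2]='u' → 'kjminou'
j=21: add w[5]='l' → 'kjminoul'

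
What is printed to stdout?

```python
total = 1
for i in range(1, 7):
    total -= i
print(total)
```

i=1: total = 1-1 = 0
i=2: total = 0-2 = -2
i=3: total = (-2)-3 = -5
i=4: total = (-5)-4 = -9
i=5: total = (-9)-5 = -14
i=6: total = (-14)-6 = -20

-20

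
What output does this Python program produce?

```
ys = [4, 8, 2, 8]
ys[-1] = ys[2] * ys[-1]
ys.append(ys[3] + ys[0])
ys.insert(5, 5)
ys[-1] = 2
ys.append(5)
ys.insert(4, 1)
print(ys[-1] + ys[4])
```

ys[-1] = ys[2]*ys[-1] = 2*8 = 16 → [4, 8, 2, 16]
append ys[3]+ys[0] = 16+4 = 20 → [4, 8, 2, 16, 20]
insert 5 at 5 → [4, 8, 2, 16, 20, 5]
ys[-1] = 2 → [4, 8, 2, 16, 20, 2]
append 5 → [4, 8, 2, 16, 20, 2, 5]
insert 1 at 4 → [4, 8, 2, 16, 1, 20, 2, 5]
ys[-1]+ys[4] = 5+1 = 6

6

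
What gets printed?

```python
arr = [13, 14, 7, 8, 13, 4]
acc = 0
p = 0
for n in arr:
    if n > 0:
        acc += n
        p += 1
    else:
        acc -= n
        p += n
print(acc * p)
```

354

n=13: >0, acc = 0+13 = 13; p=1
n=14: >0, acc = 13+14 = 27; p=2
n=7: >0, acc = 27+7 = 34; p=3
n=8: >0, acc = 34+8 = 42; p=4
n=13: >0, acc = 42+13 = 55; p=5
n=4: >0, acc = 55+4 = 59; p=6
acc*p = 59*6 = 354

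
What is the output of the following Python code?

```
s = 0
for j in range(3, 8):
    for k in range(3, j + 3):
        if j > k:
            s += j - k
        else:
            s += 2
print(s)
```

j=3,k=3: not 3>3, s = 0+2 = 2
j=3,k=4: not 3>4, s = 2+2 = 4
j=3,k=5: not 3>5, s = 4+2 = 6
j=4,k=3: 4>3, s = 6+1 = 7
j=4,k=4: not 4>4, s = 7+2 = 9
j=4,k=5: not 4>5, s = 9+2 = 11
j=4,k=6: not 4>6, s = 11+2 = 13
j=5,k=3: 5>3, s = 13+2 = 15
j=5,k=4: 5>4, s = 15+1 = 16
j=5,k=5: not 5>5, s = 16+2 = 18
j=5,k=6: not 5>6, s = 18+2 = 20
j=5,k=7: not 5>7, s = 20+2 = 22
j=6,k=3: 6>3, s = 22+3 = 25
j=6,k=4: 6>4, s = 25+2 = 27
j=6,k=5: 6>5, s = 27+1 = 28
j=6,k=6: not 6>6, s = 28+2 = 30
j=6,k=7: not 6>7, s = 30+2 = 32
j=6,k=8: not 6>8, s = 32+2 = 34
j=7,k=3: 7>3, s = 34+4 = 38
j=7,k=4: 7>4, s = 38+3 = 41
j=7,k=5: 7>5, s = 41+2 = 43
j=7,k=6: 7>6, s = 43+1 = 44
j=7,k=7: not 7>7, s = 44+2 = 46
j=7,k=8: not 7>8, s = 46+2 = 48
j=7,k=9: not 7>9, s = 48+2 = 50

50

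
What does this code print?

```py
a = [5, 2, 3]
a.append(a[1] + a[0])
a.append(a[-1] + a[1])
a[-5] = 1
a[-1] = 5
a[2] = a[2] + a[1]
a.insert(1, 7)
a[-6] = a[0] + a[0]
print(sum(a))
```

28

append a[1]+a[0] = 2+5 = 7 → [5, 2, 3, 7]
append a[-1]+a[1] = 7+2 = 9 → [5, 2, 3, 7, 9]
a[-5] = 1 → [1, 2, 3, 7, 9]
a[-1] = 5 → [1, 2, 3, 7, 5]
a[2] = a[2]+a[1] = 3+2 = 5 → [1, 2, 5, 7, 5]
insert 7 at 1 → [1, 7, 2, 5, 7, 5]
a[-6] = a[0]+a[0] = 1+1 = 2 → [2, 7, 2, 5, 7, 5]
sum = 28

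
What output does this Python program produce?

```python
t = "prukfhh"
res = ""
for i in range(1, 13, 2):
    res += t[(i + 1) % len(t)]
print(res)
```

ufhrkh

i=1: add t[2]='u' → 'u'
i=3: add t[4]='f' → 'uf'
i=5: add t[6]='h' → 'ufh'
i=7: add t[1]='r' → 'ufhr'
i=9: add t[3]='k' → 'ufhrk'
i=11: add t[5]='h' → 'ufhrkh'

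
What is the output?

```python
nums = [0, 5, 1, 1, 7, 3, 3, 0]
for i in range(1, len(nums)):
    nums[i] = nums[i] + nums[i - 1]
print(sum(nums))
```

89

i=1: nums[1] = 5+0 = 5 → [0, 5, 1, 1, 7, 3, 3, 0]
i=2: nums[2] = 1+5 = 6 → [0, 5, 6, 1, 7, 3, 3, 0]
i=3: nums[3] = 1+6 = 7 → [0, 5, 6, 7, 7, 3, 3, 0]
i=4: nums[4] = 7+7 = 14 → [0, 5, 6, 7, 14, 3, 3, 0]
i=5: nums[5] = 3+14 = 17 → [0, 5, 6, 7, 14, 17, 3, 0]
i=6: nums[6] = 3+17 = 20 → [0, 5, 6, 7, 14, 17, 20, 0]
i=7: nums[7] = 0+20 = 20 → [0, 5, 6, 7, 14, 17, 20, 20]
sum = 89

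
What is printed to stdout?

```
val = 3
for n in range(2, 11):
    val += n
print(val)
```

57

n=2: val = 3+2 = 5
n=3: val = 5+3 = 8
n=4: val = 8+4 = 12
n=5: val = 12+5 = 17
n=6: val = 17+6 = 23
n=7: val = 23+7 = 30
n=8: val = 30+8 = 38
n=9: val = 38+9 = 47
n=10: val = 47+10 = 57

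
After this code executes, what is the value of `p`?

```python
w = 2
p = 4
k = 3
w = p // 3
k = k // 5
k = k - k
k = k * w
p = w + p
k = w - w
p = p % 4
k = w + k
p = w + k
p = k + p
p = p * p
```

w = 4//3 = 1
k = 3//5 = 0
k = 0-0 = 0
k = 0*1 = 0
p = 1+4 = 5
k = 1-1 = 0
p = 5%4 = 1
k = 1+0 = 1
p = 1+1 = 2
p = 1+2 = 3
p = 3*3 = 9

9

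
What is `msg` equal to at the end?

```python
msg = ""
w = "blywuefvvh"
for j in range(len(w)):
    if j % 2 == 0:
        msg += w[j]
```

j=0: add 'b' → 'b'
j=1: skip
j=2: add 'y' → 'by'
j=3: skip
j=4: add 'u' → 'byu'
j=5: skip
j=6: add 'f' → 'byuf'
j=7: skip
j=8: add 'v' → 'byufv'
j=9: skip

'byufv'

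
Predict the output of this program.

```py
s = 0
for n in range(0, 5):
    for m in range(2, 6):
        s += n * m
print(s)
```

140

n=0,m=2: s = 0+0 = 0
n=0,m=3: s = 0+0 = 0
n=0,m=4: s = 0+0 = 0
n=0,m=5: s = 0+0 = 0
n=1,m=2: s = 0+2 = 2
n=1,m=3: s = 2+3 = 5
n=1,m=4: s = 5+4 = 9
n=1,m=5: s = 9+5 = 14
n=2,m=2: s = 14+4 = 18
n=2,m=3: s = 18+6 = 24
n=2,m=4: s = 24+8 = 32
n=2,m=5: s = 32+10 = 42
n=3,m=2: s = 42+6 = 48
n=3,m=3: s = 48+9 = 57
n=3,m=4: s = 57+12 = 69
n=3,m=5: s = 69+15 = 84
n=4,m=2: s = 84+8 = 92
n=4,m=3: s = 92+12 = 104
n=4,m=4: s = 104+16 = 120
n=4,m=5: s = 120+20 = 140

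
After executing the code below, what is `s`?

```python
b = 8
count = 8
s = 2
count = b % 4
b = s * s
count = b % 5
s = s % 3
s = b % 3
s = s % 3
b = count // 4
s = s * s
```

1

count = 8%4 = 0
b = 2*2 = 4
count = 4%5 = 4
s = 2%3 = 2
s = 4%3 = 1
s = 1%3 = 1
b = 4//4 = 1
s = 1*1 = 1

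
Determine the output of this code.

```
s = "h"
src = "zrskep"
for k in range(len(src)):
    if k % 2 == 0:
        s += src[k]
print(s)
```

k=0: add 'z' → 'hz'
k=1: skip
k=2: add 's' → 'hzs'
k=3: skip
k=4: add 'e' → 'hzse'
k=5: skip

hzse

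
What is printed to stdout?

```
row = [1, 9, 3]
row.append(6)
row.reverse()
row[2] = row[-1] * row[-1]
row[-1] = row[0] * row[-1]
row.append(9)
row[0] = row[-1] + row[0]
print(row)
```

append 6 → [1, 9, 3, 6]
reverse → [6, 3, 9, 1]
row[2] = row[-1]*row[-1] = 1*1 = 1 → [6, 3, 1, 1]
row[-1] = row[0]*row[-1] = 6*1 = 6 → [6, 3, 1, 6]
append 9 → [6, 3, 1, 6, 9]
row[0] = row[-1]+row[0] = 9+6 = 15 → [15, 3, 1, 6, 9]

[15, 3, 1, 6, 9]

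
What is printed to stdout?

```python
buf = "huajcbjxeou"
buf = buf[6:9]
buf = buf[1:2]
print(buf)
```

slice [6:9] → 'jxe'
slice [1:2] → 'x'

x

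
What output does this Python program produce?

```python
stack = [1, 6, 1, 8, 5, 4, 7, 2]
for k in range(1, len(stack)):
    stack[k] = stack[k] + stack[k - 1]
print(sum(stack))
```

144

k=1: stack[1] = 6+1 = 7 → [1, 7, 1, 8, 5, 4, 7, 2]
k=2: stack[2] = 1+7 = 8 → [1, 7, 8, 8, 5, 4, 7, 2]
k=3: stack[3] = 8+8 = 16 → [1, 7, 8, 16, 5, 4, 7, 2]
k=4: stack[4] = 5+16 = 21 → [1, 7, 8, 16, 21, 4, 7, 2]
k=5: stack[5] = 4+21 = 25 → [1, 7, 8, 16, 21, 25, 7, 2]
k=6: stack[6] = 7+25 = 32 → [1, 7, 8, 16, 21, 25, 32, 2]
k=7: stack[7] = 2+32 = 34 → [1, 7, 8, 16, 21, 25, 32, 34]
sum = 144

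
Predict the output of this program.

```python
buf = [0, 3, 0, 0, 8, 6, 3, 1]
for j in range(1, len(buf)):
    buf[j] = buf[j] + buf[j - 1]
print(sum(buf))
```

78

j=1: buf[1] = 3+0 = 3 → [0, 3, 0, 0, 8, 6, 3, 1]
j=2: buf[2] = 0+3 = 3 → [0, 3, 3, 0, 8, 6, 3, 1]
j=3: buf[3] = 0+3 = 3 → [0, 3, 3, 3, 8, 6, 3, 1]
j=4: buf[4] = 8+3 = 11 → [0, 3, 3, 3, 11, 6, 3, 1]
j=5: buf[5] = 6+11 = 17 → [0, 3, 3, 3, 11, 17, 3, 1]
j=6: buf[6] = 3+17 = 20 → [0, 3, 3, 3, 11, 17, 20, 1]
j=7: buf[7] = 1+20 = 21 → [0, 3, 3, 3, 11, 17, 20, 21]
sum = 78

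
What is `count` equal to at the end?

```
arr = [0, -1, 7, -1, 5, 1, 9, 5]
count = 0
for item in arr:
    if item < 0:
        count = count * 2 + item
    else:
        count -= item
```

-37

item=0: not <0, count = 0-0 = 0
item=-1: <0, count = 0*2+(-1) = -1
item=7: not <0, count = (-1)-7 = -8
item=-1: <0, count = (-8)*2+(-1) = -17
item=5: not <0, count = (-17)-5 = -22
item=1: not <0, count = (-22)-1 = -23
item=9: not <0, count = (-23)-9 = -32
item=5: not <0, count = (-32)-5 = -37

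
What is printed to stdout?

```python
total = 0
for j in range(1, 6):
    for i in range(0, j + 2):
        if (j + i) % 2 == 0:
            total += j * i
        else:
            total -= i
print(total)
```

j=1,i=0: odd sum, total = 0-0 = 0
j=1,i=1: even sum, total = 0+1 = 1
j=1,i=2: odd sum, total = 1-2 = -1
j=2,i=0: even sum, total = (-1)+0 = -1
j=2,i=1: odd sum, total = (-1)-1 = -2
j=2,i=2: even sum, total = (-2)+4 = 2
j=2,i=3: odd sum, total = 2-3 = -1
j=3,i=0: odd sum, total = (-1)-0 = -1
j=3,i=1: even sum, total = (-1)+3 = 2
j=3,i=2: odd sum, total = 2-2 = 0
j=3,i=3: even sum, total = 0+9 = 9
j=3,i=4: odd sum, total = 9-4 = 5
j=4,i=0: even sum, total = 5+0 = 5
j=4,i=1: odd sum, total = 5-1 = 4
j=4,i=2: even sum, total = 4+8 = 12
j=4,i=3: odd sum, total = 12-3 = 9
j=4,i=4: even sum, total = 9+16 = 25
j=4,i=5: odd sum, total = 25-5 = 20
j=5,i=0: odd sum, total = 20-0 = 20
j=5,i=1: even sum, total = 20+5 = 25
j=5,i=2: odd sum, total = 25-2 = 23
j=5,i=3: even sum, total = 23+15 = 38
j=5,i=4: odd sum, total = 38-4 = 34
j=5,i=5: even sum, total = 34+25 = 59
j=5,i=6: odd sum, total = 59-6 = 53

53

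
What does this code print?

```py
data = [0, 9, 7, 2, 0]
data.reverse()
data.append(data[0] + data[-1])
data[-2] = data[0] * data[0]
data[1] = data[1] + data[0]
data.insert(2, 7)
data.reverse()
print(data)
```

[0, 0, 9, 7, 7, 2, 0]

reverse → [0, 2, 7, 9, 0]
append data[0]+data[-1] = 0+0 = 0 → [0, 2, 7, 9, 0, 0]
data[-2] = data[0]*data[0] = 0*0 = 0 → [0, 2, 7, 9, 0, 0]
data[1] = data[1]+data[0] = 2+0 = 2 → [0, 2, 7, 9, 0, 0]
insert 7 at 2 → [0, 2, 7, 7, 9, 0, 0]
reverse → [0, 0, 9, 7, 7, 2, 0]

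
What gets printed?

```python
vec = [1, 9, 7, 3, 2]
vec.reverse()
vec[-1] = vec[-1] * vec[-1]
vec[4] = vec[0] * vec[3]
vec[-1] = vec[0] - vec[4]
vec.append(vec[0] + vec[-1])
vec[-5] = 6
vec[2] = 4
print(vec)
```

[2, 6, 4, 9, -16, -14]

reverse → [2, 3, 7, 9, 1]
vec[-1] = vec[-1]*vec[-1] = 1*1 = 1 → [2, 3, 7, 9, 1]
vec[4] = vec[0]*vec[3] = 2*9 = 18 → [2, 3, 7, 9, 18]
vec[-1] = vec[0]-vec[4] = 2-18 = -16 → [2, 3, 7, 9, -16]
append vec[0]+vec[-1] = 2+(-16) = -14 → [2, 3, 7, 9, -16, -14]
vec[-5] = 6 → [2, 6, 7, 9, -16, -14]
vec[2] = 4 → [2, 6, 4, 9, -16, -14]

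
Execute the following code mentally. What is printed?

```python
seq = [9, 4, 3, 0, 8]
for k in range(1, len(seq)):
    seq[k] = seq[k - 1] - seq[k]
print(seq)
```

k=1: seq[1] = 9-4 = 5 → [9, 5, 3, 0, 8]
k=2: seq[2] = 5-3 = 2 → [9, 5, 2, 0, 8]
k=3: seq[3] = 2-0 = 2 → [9, 5, 2, 2, 8]
k=4: seq[4] = 2-8 = -6 → [9, 5, 2, 2, -6]

[9, 5, 2, 2, -6]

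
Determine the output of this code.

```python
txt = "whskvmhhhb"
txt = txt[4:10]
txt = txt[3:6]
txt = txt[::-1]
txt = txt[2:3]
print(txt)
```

slice [4:10] → 'vmhhhb'
slice [3:6] → 'hhb'
reverse → 'bhh'
slice [2:3] → 'h'

h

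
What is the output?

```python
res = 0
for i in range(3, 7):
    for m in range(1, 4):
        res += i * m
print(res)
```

i=3,m=1: res = 0+3 = 3
i=3,m=2: res = 3+6 = 9
i=3,m=3: res = 9+9 = 18
i=4,m=1: res = 18+4 = 22
i=4,m=2: res = 22+8 = 30
i=4,m=3: res = 30+12 = 42
i=5,m=1: res = 42+5 = 47
i=5,m=2: res = 47+10 = 57
i=5,m=3: res = 57+15 = 72
i=6,m=1: res = 72+6 = 78
i=6,m=2: res = 78+12 = 90
i=6,m=3: res = 90+18 = 108

108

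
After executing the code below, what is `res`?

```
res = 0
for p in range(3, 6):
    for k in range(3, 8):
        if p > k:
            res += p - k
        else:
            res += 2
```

28

p=3,k=3: not 3>3, res = 0+2 = 2
p=3,k=4: not 3>4, res = 2+2 = 4
p=3,k=5: not 3>5, res = 4+2 = 6
p=3,k=6: not 3>6, res = 6+2 = 8
p=3,k=7: not 3>7, res = 8+2 = 10
p=4,k=3: 4>3, res = 10+1 = 11
p=4,k=4: not 4>4, res = 11+2 = 13
p=4,k=5: not 4>5, res = 13+2 = 15
p=4,k=6: not 4>6, res = 15+2 = 17
p=4,k=7: not 4>7, res = 17+2 = 19
p=5,k=3: 5>3, res = 19+2 = 21
p=5,k=4: 5>4, res = 21+1 = 22
p=5,k=5: not 5>5, res = 22+2 = 24
p=5,k=6: not 5>6, res = 24+2 = 26
p=5,k=7: not 5>7, res = 26+2 = 28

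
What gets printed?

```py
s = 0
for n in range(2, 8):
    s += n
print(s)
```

n=2: s = 0+2 = 2
n=3: s = 2+3 = 5
n=4: s = 5+4 = 9
n=5: s = 9+5 = 14
n=6: s = 14+6 = 20
n=7: s = 20+7 = 27

27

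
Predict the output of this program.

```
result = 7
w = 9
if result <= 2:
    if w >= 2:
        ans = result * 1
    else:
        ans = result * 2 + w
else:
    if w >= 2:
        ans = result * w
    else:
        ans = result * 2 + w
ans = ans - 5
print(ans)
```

58

result=7, w=9
result <= 2 is False; w >= 2 is True
→ ans = result * w = 63
ans = 63-5 = 58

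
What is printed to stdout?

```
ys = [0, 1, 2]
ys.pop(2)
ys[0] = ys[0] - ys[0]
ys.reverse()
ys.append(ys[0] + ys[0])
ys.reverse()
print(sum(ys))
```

pop(2) removes 2 → [0, 1]
ys[0] = ys[0]-ys[0] = 0-0 = 0 → [0, 1]
reverse → [1, 0]
append ys[0]+ys[0] = 1+1 = 2 → [1, 0, 2]
reverse → [2, 0, 1]
sum = 3

3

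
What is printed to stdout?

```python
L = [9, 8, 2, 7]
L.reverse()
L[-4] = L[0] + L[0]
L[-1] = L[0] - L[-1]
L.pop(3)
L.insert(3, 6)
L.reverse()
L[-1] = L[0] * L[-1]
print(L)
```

[6, 8, 2, 84]

reverse → [7, 2, 8, 9]
L[-4] = L[0]+L[0] = 7+7 = 14 → [14, 2, 8, 9]
L[-1] = L[0]-L[-1] = 14-9 = 5 → [14, 2, 8, 5]
pop(3) removes 5 → [14, 2, 8]
insert 6 at 3 → [14, 2, 8, 6]
reverse → [6, 8, 2, 14]
L[-1] = L[0]*L[-1] = 6*14 = 84 → [6, 8, 2, 84]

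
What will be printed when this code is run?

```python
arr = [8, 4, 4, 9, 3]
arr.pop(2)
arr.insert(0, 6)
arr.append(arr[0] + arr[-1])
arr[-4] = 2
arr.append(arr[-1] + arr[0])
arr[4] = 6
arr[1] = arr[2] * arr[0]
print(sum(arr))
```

pop(2) removes 4 → [8, 4, 9, 3]
insert 6 at 0 → [6, 8, 4, 9, 3]
append arr[0]+arr[-1] = 6+3 = 9 → [6, 8, 4, 9, 3, 9]
arr[-4] = 2 → [6, 8, 2, 9, 3, 9]
append arr[-1]+arr[0] = 9+6 = 15 → [6, 8, 2, 9, 3, 9, 15]
arr[4] = 6 → [6, 8, 2, 9, 6, 9, 15]
arr[1] = arr[2]*arr[0] = 2*6 = 12 → [6, 12, 2, 9, 6, 9, 15]
sum = 59

59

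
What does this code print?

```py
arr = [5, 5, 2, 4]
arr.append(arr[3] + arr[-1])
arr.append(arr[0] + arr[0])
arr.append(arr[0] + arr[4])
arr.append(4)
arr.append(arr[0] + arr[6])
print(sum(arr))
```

append arr[3]+arr[-1] = 4+4 = 8 → [5, 5, 2, 4, 8]
append arr[0]+arr[0] = 5+5 = 10 → [5, 5, 2, 4, 8, 10]
append arr[0]+arr[4] = 5+8 = 13 → [5, 5, 2, 4, 8, 10, 13]
append 4 → [5, 5, 2, 4, 8, 10, 13, 4]
append arr[0]+arr[6] = 5+13 = 18 → [5, 5, 2, 4, 8, 10, 13, 4, 18]
sum = 69

69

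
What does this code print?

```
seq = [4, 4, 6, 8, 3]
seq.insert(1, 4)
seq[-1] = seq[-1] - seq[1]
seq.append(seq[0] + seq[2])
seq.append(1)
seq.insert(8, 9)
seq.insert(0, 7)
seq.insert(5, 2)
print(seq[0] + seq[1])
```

insert 4 at 1 → [4, 4, 4, 6, 8, 3]
seq[-1] = seq[-1]-seq[1] = 3-4 = -1 → [4, 4, 4, 6, 8, -1]
append seq[0]+seq[2] = 4+4 = 8 → [4, 4, 4, 6, 8, -1, 8]
append 1 → [4, 4, 4, 6, 8, -1, 8, 1]
insert 9 at 8 → [4, 4, 4, 6, 8, -1, 8, 1, 9]
insert 7 at 0 → [7, 4, 4, 4, 6, 8, -1, 8, 1, 9]
insert 2 at 5 → [7, 4, 4, 4, 6, 2, 8, -1, 8, 1, 9]
seq[0]+seq[1] = 7+4 = 11

11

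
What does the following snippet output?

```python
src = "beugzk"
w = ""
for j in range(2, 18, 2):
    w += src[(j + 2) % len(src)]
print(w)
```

zbuzbuzb

j=2: add src[4]='z' → 'z'
j=4: add src[0]='b' → 'zb'
j=6: add src[2]='u' → 'zbu'
j=8: add src[4]='z' → 'zbuz'
j=10: add src[0]='b' → 'zbuzb'
j=12: add src[2]='u' → 'zbuzbu'
j=14: add src[4]='z' → 'zbuzbuz'
j=16: add src[0]='b' → 'zbuzbuzb'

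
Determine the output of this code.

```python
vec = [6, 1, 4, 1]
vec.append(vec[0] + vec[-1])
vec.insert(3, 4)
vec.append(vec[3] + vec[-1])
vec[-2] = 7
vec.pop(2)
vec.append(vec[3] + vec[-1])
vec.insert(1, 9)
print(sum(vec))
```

append vec[0]+vec[-1] = 6+1 = 7 → [6, 1, 4, 1, 7]
insert 4 at 3 → [6, 1, 4, 4, 1, 7]
append vec[3]+vec[-1] = 4+7 = 11 → [6, 1, 4, 4, 1, 7, 11]
vec[-2] = 7 → [6, 1, 4, 4, 1, 7, 11]
pop(2) removes 4 → [6, 1, 4, 1, 7, 11]
append vec[3]+vec[-1] = 1+11 = 12 → [6, 1, 4, 1, 7, 11, 12]
insert 9 at 1 → [6, 9, 1, 4, 1, 7, 11, 12]
sum = 51

51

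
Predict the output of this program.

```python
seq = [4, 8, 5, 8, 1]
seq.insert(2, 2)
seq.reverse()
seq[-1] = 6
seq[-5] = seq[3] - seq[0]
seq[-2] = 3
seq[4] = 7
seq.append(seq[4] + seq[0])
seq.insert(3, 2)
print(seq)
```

[1, 1, 5, 2, 2, 7, 6, 8]

insert 2 at 2 → [4, 8, 2, 5, 8, 1]
reverse → [1, 8, 5, 2, 8, 4]
seq[-1] = 6 → [1, 8, 5, 2, 8, 6]
seq[-5] = seq[3]-seq[0] = 2-1 = 1 → [1, 1, 5, 2, 8, 6]
seq[-2] = 3 → [1, 1, 5, 2, 3, 6]
seq[4] = 7 → [1, 1, 5, 2, 7, 6]
append seq[4]+seq[0] = 7+1 = 8 → [1, 1, 5, 2, 7, 6, 8]
insert 2 at 3 → [1, 1, 5, 2, 2, 7, 6, 8]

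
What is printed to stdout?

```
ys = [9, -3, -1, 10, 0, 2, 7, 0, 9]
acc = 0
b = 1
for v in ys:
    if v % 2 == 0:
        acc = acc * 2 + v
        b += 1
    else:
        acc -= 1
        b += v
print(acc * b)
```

858

v=9: not even, acc = 0-1 = -1; b=10
v=-3: not even, acc = (-1)-1 = -2; b=7
v=-1: not even, acc = (-2)-1 = -3; b=6
v=10: even, acc = (-3)*2+10 = 4; b=7
v=0: even, acc = 4*2+0 = 8; b=8
v=2: even, acc = 8*2+2 = 18; b=9
v=7: not even, acc = 18-1 = 17; b=16
v=0: even, acc = 17*2+0 = 34; b=17
v=9: not even, acc = 34-1 = 33; b=26
acc*b = 33*26 = 858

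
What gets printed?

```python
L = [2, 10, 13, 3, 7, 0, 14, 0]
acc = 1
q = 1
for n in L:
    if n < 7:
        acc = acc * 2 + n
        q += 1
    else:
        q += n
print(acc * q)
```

2156

n=2: <7, acc = 1*2+2 = 4; q=2
n=10: not <7; q=12
n=13: not <7; q=25
n=3: <7, acc = 4*2+3 = 11; q=26
n=7: not <7; q=33
n=0: <7, acc = 11*2+0 = 22; q=34
n=14: not <7; q=48
n=0: <7, acc = 22*2+0 = 44; q=49
acc*q = 44*49 = 2156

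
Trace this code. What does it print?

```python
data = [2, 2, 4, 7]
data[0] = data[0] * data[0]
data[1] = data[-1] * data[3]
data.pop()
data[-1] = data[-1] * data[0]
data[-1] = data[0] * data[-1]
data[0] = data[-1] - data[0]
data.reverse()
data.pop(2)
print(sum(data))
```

113

data[0] = data[0]*data[0] = 2*2 = 4 → [4, 2, 4, 7]
data[1] = data[-1]*data[3] = 7*7 = 49 → [4, 49, 4, 7]
pop() removes 7 → [4, 49, 4]
data[-1] = data[-1]*data[0] = 4*4 = 16 → [4, 49, 16]
data[-1] = data[0]*data[-1] = 4*16 = 64 → [4, 49, 64]
data[0] = data[-1]-data[0] = 64-4 = 60 → [60, 49, 64]
reverse → [64, 49, 60]
pop(2) removes 60 → [64, 49]
sum = 113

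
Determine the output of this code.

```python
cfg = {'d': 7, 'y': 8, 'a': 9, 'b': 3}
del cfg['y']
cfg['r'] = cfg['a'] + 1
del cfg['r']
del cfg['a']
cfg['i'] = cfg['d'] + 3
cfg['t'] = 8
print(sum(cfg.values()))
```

28

del 'y' → {'d': 7, 'a': 9, 'b': 3}
cfg['r'] = cfg['a']+1 = 10 → {'d': 7, 'a': 9, 'b': 3, 'r': 10}
del 'r' → {'d': 7, 'a': 9, 'b': 3}
del 'a' → {'d': 7, 'b': 3}
cfg['i'] = cfg['d']+3 = 10 → {'d': 7, 'b': 3, 'i': 10}
cfg['t'] = 8 → {'d': 7, 'b': 3, 'i': 10, 't': 8}
sum of values = 28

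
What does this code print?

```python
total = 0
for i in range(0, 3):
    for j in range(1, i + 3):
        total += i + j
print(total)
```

i=0,j=1: total = 0+1 = 1
i=0,j=2: total = 1+2 = 3
i=1,j=1: total = 3+2 = 5
i=1,j=2: total = 5+3 = 8
i=1,j=3: total = 8+4 = 12
i=2,j=1: total = 12+3 = 15
i=2,j=2: total = 15+4 = 19
i=2,j=3: total = 19+5 = 24
i=2,j=4: total = 24+6 = 30

30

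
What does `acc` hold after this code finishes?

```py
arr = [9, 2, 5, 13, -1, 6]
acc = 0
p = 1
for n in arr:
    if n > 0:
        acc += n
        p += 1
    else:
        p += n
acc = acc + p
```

n=9: >0, acc = 0+9 = 9; p=2
n=2: >0, acc = 9+2 = 11; p=3
n=5: >0, acc = 11+5 = 16; p=4
n=13: >0, acc = 16+13 = 29; p=5
n=-1: not >0; p=4
n=6: >0, acc = 29+6 = 35; p=5
acc+p = 35+5 = 40

40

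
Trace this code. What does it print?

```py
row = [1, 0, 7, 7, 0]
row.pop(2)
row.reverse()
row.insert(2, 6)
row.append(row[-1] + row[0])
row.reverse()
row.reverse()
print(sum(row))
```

pop(2) removes 7 → [1, 0, 7, 0]
reverse → [0, 7, 0, 1]
insert 6 at 2 → [0, 7, 6, 0, 1]
append row[-1]+row[0] = 1+0 = 1 → [0, 7, 6, 0, 1, 1]
reverse → [1, 1, 0, 6, 7, 0]
reverse → [0, 7, 6, 0, 1, 1]
sum = 15

15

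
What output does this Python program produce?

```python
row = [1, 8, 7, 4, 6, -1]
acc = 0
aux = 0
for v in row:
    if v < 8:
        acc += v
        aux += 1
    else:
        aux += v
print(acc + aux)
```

v=1: <8, acc = 0+1 = 1; aux=1
v=8: not <8; aux=9
v=7: <8, acc = 1+7 = 8; aux=10
v=4: <8, acc = 8+4 = 12; aux=11
v=6: <8, acc = 12+6 = 18; aux=12
v=-1: <8, acc = 18+(-1) = 17; aux=13
acc+aux = 17+13 = 30

30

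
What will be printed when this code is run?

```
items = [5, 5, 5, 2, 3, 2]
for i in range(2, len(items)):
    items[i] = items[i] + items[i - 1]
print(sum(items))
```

i=2: items[2] = 5+5 = 10 → [5, 5, 10, 2, 3, 2]
i=3: items[3] = 2+10 = 12 → [5, 5, 10, 12, 3, 2]
i=4: items[4] = 3+12 = 15 → [5, 5, 10, 12, 15, 2]
i=5: items[5] = 2+15 = 17 → [5, 5, 10, 12, 15, 17]
sum = 64

64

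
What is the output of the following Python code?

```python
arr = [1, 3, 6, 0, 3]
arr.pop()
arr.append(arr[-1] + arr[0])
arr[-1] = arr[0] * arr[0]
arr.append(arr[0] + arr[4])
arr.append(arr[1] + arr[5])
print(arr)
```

pop() removes 3 → [1, 3, 6, 0]
append arr[-1]+arr[0] = 0+1 = 1 → [1, 3, 6, 0, 1]
arr[-1] = arr[0]*arr[0] = 1*1 = 1 → [1, 3, 6, 0, 1]
append arr[0]+arr[4] = 1+1 = 2 → [1, 3, 6, 0, 1, 2]
append arr[1]+arr[5] = 3+2 = 5 → [1, 3, 6, 0, 1, 2, 5]

[1, 3, 6, 0, 1, 2, 5]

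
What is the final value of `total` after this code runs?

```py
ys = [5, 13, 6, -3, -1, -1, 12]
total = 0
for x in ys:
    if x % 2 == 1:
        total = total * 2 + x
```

169

x=5: odd, total = 0*2+5 = 5
x=13: odd, total = 5*2+13 = 23
x=6: not odd
x=-3: odd, total = 23*2+(-3) = 43
x=-1: odd, total = 43*2+(-1) = 85
x=-1: odd, total = 85*2+(-1) = 169
x=12: not odd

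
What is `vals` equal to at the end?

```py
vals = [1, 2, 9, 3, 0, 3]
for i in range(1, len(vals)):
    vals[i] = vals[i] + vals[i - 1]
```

[1, 3, 12, 15, 15, 18]

i=1: vals[1] = 2+1 = 3 → [1, 3, 9, 3, 0, 3]
i=2: vals[2] = 9+3 = 12 → [1, 3, 12, 3, 0, 3]
i=3: vals[3] = 3+12 = 15 → [1, 3, 12, 15, 0, 3]
i=4: vals[4] = 0+15 = 15 → [1, 3, 12, 15, 15, 3]
i=5: vals[5] = 3+15 = 18 → [1, 3, 12, 15, 15, 18]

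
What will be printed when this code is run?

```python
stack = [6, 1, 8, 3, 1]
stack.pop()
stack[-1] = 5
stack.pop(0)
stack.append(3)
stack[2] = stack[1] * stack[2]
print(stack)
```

pop() removes 1 → [6, 1, 8, 3]
stack[-1] = 5 → [6, 1, 8, 5]
pop(0) removes 6 → [1, 8, 5]
append 3 → [1, 8, 5, 3]
stack[2] = stack[1]*stack[2] = 8*5 = 40 → [1, 8, 40, 3]

[1, 8, 40, 3]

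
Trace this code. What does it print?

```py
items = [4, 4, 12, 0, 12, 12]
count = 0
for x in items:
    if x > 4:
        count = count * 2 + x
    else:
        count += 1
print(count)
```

x=4: not >4, count = 0+1 = 1
x=4: not >4, count = 1+1 = 2
x=12: >4, count = 2*2+12 = 16
x=0: not >4, count = 16+1 = 17
x=12: >4, count = 17*2+12 = 46
x=12: >4, count = 46*2+12 = 104

104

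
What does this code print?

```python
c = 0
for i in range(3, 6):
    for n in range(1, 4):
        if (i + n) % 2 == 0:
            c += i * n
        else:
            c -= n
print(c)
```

i=3,n=1: even sum, c = 0+3 = 3
i=3,n=2: odd sum, c = 3-2 = 1
i=3,n=3: even sum, c = 1+9 = 10
i=4,n=1: odd sum, c = 10-1 = 9
i=4,n=2: even sum, c = 9+8 = 17
i=4,n=3: odd sum, c = 17-3 = 14
i=5,n=1: even sum, c = 14+5 = 19
i=5,n=2: odd sum, c = 19-2 = 17
i=5,n=3: even sum, c = 17+15 = 32

32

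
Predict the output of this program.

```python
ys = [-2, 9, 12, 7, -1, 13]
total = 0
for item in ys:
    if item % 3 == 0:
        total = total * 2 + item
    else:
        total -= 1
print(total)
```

23

item=-2: not %3==0, total = 0-1 = -1
item=9: %3==0, total = (-1)*2+9 = 7
item=12: %3==0, total = 7*2+12 = 26
item=7: not %3==0, total = 26-1 = 25
item=-1: not %3==0, total = 25-1 = 24
item=13: not %3==0, total = 24-1 = 23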